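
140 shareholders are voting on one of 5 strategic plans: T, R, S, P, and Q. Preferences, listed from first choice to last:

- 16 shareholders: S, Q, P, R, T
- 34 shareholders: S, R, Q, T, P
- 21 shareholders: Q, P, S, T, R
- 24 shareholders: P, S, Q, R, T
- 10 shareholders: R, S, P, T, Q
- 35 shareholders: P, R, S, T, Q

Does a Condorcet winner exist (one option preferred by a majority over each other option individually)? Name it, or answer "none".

Checking pairwise contests:
R beats T 119–21.
S beats R 95–45.
P beats S 80–60.
Q beats P 71–69.
R beats Q 79–61.
Every option loses at least one head-to-head, so there is no Condorcet winner.

none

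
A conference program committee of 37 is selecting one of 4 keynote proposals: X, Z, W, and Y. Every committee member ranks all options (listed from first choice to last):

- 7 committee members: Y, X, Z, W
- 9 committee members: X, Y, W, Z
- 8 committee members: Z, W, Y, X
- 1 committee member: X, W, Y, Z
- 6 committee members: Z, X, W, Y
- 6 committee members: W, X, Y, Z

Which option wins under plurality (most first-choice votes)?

Z

First-place votes: X 10, Z 14, W 6, Y 7.
Z has the most first-place votes.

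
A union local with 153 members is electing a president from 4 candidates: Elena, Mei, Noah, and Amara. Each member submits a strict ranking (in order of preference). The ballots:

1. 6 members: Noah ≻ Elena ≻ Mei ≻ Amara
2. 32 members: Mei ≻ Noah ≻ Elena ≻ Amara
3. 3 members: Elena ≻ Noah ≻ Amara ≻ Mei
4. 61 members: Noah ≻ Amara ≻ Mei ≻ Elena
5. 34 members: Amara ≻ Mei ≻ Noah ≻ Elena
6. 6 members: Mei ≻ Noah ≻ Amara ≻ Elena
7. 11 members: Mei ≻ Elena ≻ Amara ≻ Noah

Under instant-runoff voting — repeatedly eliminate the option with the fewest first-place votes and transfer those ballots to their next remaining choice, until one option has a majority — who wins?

Mei

Round 1: Elena 3, Mei 49, Noah 67, Amara 34. Eliminate Elena.
Round 2: Mei 49, Noah 70, Amara 34. Eliminate Amara.
Round 3: Mei 83, Noah 70. Mei has a majority.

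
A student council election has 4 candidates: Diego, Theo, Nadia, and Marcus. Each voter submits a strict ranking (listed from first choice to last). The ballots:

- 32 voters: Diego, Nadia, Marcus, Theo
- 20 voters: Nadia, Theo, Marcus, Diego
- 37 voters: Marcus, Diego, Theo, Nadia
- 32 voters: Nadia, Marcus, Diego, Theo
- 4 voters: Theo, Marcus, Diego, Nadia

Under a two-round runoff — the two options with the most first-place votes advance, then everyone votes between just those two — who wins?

Nadia

Round 1 first-place votes: Diego 32, Theo 4, Nadia 52, Marcus 37.
Nadia and Marcus advance.
Runoff: Nadia is preferred to Marcus by 84 voters; Marcus by 41.
Nadia wins the runoff.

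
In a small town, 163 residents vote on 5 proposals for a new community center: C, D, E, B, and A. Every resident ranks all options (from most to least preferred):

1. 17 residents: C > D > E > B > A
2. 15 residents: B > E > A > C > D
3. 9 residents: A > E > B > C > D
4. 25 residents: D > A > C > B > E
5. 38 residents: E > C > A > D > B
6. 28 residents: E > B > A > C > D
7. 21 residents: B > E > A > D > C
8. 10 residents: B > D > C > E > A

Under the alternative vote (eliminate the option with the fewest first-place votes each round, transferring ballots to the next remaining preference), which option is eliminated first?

Round 1: C 17, D 25, E 66, B 46, A 9. Eliminate A.

A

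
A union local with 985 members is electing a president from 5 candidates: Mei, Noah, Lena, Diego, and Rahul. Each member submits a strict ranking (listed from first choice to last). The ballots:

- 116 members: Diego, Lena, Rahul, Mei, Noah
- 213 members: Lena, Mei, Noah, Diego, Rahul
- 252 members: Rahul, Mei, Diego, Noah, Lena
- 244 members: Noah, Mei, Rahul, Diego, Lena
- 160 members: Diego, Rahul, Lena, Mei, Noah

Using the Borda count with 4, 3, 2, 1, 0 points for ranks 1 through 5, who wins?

Mei: 116·1 + 213·3 + 252·3 + 244·3 + 160·1 = 2403
Noah: 116·0 + 213·2 + 252·1 + 244·4 + 160·0 = 1654
Lena: 116·3 + 213·4 + 252·0 + 244·0 + 160·2 = 1520
Diego: 116·4 + 213·1 + 252·2 + 244·1 + 160·4 = 2065
Rahul: 116·2 + 213·0 + 252·4 + 244·2 + 160·3 = 2208
Mei has the highest Borda score (2403).

Mei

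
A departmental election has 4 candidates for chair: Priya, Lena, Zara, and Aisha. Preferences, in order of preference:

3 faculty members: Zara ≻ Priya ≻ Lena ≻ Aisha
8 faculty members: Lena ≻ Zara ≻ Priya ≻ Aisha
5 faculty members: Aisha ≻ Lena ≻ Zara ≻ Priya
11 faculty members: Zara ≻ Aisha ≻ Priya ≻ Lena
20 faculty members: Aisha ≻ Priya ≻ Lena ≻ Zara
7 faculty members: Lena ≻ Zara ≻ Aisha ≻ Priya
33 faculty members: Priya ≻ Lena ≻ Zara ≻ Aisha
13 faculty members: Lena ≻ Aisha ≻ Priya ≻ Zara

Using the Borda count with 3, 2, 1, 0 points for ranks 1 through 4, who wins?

Lena

Priya: 3·2 + 8·1 + 5·0 + 11·1 + 20·2 + 7·0 + 33·3 + 13·1 = 177
Lena: 3·1 + 8·3 + 5·2 + 11·0 + 20·1 + 7·3 + 33·2 + 13·3 = 183
Zara: 3·3 + 8·2 + 5·1 + 11·3 + 20·0 + 7·2 + 33·1 + 13·0 = 110
Aisha: 3·0 + 8·0 + 5·3 + 11·2 + 20·3 + 7·1 + 33·0 + 13·2 = 130
Lena has the highest Borda score (183).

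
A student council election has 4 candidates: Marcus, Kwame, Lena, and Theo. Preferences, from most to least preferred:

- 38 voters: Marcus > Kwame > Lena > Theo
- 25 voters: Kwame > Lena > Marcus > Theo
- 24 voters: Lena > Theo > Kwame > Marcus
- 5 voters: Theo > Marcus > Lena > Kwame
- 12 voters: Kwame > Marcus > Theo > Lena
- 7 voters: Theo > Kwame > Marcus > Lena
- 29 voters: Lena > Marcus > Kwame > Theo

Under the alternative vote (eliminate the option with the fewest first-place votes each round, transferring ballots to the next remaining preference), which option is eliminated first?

Theo

Round 1: Marcus 38, Kwame 37, Lena 53, Theo 12. Eliminate Theo.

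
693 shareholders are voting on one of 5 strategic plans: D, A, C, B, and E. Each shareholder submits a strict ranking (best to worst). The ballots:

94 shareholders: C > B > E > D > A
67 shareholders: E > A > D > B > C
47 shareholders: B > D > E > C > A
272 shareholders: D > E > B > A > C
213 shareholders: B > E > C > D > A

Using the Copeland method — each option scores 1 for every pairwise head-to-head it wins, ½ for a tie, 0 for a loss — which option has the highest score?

D: beats A and C; loses to B and E → score 2.
A: loses to D, C, B, and E → score 0.
C: beats A; loses to D, B, and E → score 1.
B: beats D, A, C, and E → score 4.
E: beats D, A, and C; loses to B → score 3.
B has the best pairwise record.

B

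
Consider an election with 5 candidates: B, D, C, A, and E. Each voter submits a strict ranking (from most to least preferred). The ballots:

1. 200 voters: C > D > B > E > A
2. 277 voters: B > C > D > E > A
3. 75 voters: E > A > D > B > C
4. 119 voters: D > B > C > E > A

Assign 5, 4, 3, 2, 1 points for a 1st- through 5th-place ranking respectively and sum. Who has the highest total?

B

B: 200·3 + 277·5 + 75·2 + 119·4 = 2611
D: 200·4 + 277·3 + 75·3 + 119·5 = 2451
C: 200·5 + 277·4 + 75·1 + 119·3 = 2540
A: 200·1 + 277·1 + 75·4 + 119·1 = 896
E: 200·2 + 277·2 + 75·5 + 119·2 = 1567
B has the highest Borda score (2611).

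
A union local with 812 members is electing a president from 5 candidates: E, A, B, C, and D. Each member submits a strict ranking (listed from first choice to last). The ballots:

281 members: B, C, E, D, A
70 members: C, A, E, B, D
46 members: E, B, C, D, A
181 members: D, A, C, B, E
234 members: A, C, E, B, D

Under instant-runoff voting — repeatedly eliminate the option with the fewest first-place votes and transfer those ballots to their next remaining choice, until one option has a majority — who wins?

Round 1: E 46, A 234, B 281, C 70, D 181. Eliminate E.
Round 2: A 234, B 327, C 70, D 181. Eliminate C.
Round 3: A 304, B 327, D 181. Eliminate D.
Round 4: A 485, B 327. A has a majority.

A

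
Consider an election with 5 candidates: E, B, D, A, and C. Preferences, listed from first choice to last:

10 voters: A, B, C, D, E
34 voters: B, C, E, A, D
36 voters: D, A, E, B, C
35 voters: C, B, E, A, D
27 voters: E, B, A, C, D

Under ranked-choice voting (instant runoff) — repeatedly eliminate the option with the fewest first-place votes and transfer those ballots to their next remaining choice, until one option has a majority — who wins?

Round 1: E 27, B 34, D 36, A 10, C 35. Eliminate A.
Round 2: E 27, B 44, D 36, C 35. Eliminate E.
Round 3: B 71, D 36, C 35. Eliminate C.
Round 4: B 106, D 36. B has a majority.

B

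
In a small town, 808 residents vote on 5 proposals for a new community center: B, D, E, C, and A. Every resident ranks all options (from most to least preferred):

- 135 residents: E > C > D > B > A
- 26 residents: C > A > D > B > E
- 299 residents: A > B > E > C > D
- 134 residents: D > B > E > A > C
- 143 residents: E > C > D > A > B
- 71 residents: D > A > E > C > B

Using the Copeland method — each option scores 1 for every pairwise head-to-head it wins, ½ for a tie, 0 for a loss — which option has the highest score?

E

B: beats E and C; loses to D and A → score 2.
D: beats B and A; loses to E and C → score 2.
E: beats D, C, and A; loses to B → score 3.
C: beats D; loses to B, E, and A → score 1.
A: beats B and C; loses to D and E → score 2.
E has the best pairwise record.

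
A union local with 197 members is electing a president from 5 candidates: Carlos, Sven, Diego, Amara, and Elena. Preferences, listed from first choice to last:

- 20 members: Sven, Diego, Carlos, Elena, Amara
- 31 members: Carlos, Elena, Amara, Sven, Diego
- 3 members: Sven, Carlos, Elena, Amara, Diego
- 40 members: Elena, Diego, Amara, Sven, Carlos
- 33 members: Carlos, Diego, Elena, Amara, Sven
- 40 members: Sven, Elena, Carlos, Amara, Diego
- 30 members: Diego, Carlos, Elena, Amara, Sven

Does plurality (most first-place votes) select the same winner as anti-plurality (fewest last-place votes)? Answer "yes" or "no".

Plurality — first-place votes: Carlos 64, Sven 63, Diego 30, Amara 0, Elena 40. Winner: Carlos.
Anti-plurality — last-place votes: Carlos 40, Sven 63, Diego 74, Amara 20, Elena 0. Winner: Elena.
The two methods disagree.

no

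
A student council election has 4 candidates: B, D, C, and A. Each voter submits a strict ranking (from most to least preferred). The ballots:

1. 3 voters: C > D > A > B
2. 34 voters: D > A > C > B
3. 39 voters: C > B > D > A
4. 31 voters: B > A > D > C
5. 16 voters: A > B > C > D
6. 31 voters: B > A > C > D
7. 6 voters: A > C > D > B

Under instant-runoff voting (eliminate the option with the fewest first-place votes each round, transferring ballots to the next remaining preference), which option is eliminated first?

Round 1: B 62, D 34, C 42, A 22. Eliminate A.

A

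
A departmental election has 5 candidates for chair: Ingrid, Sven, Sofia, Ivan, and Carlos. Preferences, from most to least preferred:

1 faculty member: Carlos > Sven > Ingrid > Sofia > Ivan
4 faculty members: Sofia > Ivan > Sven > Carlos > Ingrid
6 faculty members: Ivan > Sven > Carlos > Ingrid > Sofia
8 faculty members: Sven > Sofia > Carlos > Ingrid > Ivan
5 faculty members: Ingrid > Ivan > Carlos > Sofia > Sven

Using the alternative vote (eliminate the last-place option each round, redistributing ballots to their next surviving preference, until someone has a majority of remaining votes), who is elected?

Round 1: Ingrid 5, Sven 8, Sofia 4, Ivan 6, Carlos 1. Eliminate Carlos.
Round 2: Ingrid 5, Sven 9, Sofia 4, Ivan 6. Eliminate Sofia.
Round 3: Ingrid 5, Sven 9, Ivan 10. Eliminate Ingrid.
Round 4: Sven 9, Ivan 15. Ivan has a majority.

Ivan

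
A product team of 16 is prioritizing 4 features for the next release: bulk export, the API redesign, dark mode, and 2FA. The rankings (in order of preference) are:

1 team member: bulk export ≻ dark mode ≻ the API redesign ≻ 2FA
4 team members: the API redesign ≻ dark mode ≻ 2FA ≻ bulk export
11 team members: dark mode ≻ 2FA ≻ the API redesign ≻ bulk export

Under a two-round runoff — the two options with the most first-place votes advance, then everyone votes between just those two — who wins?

Round 1 first-place votes: bulk export 1, the API redesign 4, dark mode 11, 2FA 0.
dark mode and the API redesign advance.
Runoff: dark mode is preferred to the API redesign by 12 voters; the API redesign by 4.
dark mode wins the runoff.

dark mode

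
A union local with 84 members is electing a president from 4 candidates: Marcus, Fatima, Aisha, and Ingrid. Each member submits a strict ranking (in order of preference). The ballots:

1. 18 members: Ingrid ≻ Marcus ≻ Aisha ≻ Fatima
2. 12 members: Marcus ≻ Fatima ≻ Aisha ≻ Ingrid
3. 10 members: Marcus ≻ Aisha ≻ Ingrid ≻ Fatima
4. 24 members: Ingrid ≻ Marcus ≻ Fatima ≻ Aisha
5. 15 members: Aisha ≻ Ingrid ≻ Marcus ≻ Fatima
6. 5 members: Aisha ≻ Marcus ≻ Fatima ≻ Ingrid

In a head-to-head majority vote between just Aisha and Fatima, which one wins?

Aisha

Voters preferring Aisha to Fatima: 48; preferring Fatima to Aisha: 36.
Aisha wins the head-to-head.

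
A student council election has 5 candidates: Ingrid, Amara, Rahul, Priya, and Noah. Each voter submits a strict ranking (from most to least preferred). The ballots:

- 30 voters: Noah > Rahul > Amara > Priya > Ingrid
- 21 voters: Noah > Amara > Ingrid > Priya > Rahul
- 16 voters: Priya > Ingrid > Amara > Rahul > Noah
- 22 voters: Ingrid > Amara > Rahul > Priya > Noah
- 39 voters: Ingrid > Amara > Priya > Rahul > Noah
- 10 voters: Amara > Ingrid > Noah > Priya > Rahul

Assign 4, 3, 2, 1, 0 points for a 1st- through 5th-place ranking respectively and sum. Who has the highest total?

Amara

Ingrid: 30·0 + 21·2 + 16·3 + 22·4 + 39·4 + 10·3 = 364
Amara: 30·2 + 21·3 + 16·2 + 22·3 + 39·3 + 10·4 = 378
Rahul: 30·3 + 21·0 + 16·1 + 22·2 + 39·1 + 10·0 = 189
Priya: 30·1 + 21·1 + 16·4 + 22·1 + 39·2 + 10·1 = 225
Noah: 30·4 + 21·4 + 16·0 + 22·0 + 39·0 + 10·2 = 224
Amara has the highest Borda score (378).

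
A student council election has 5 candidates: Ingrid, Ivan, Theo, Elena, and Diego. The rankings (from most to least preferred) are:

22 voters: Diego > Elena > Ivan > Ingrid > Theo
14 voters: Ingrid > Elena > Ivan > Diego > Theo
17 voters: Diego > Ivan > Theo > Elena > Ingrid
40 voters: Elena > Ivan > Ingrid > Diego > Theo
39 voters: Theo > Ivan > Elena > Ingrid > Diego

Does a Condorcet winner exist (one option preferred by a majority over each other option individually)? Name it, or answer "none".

Elena vs Ingrid: 118–14 for Elena.
Elena vs Ivan: 76–56 for Elena.
Elena vs Theo: 76–56 for Elena.
Elena vs Diego: 93–39 for Elena.
Elena beats every other option head-to-head.

Elena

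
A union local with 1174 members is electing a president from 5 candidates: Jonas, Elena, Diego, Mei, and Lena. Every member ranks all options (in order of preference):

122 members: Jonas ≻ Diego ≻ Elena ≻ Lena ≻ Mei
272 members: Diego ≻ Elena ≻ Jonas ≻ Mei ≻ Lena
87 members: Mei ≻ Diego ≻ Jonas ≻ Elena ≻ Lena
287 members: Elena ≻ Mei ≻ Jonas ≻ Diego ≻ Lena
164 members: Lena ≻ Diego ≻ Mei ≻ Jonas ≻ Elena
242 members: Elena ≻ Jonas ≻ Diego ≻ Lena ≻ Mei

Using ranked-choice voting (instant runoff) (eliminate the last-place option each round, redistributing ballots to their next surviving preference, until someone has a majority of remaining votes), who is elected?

Round 1: Jonas 122, Elena 529, Diego 272, Mei 87, Lena 164. Eliminate Mei.
Round 2: Jonas 122, Elena 529, Diego 359, Lena 164. Eliminate Jonas.
Round 3: Elena 529, Diego 481, Lena 164. Eliminate Lena.
Round 4: Elena 529, Diego 645. Diego has a majority.

Diego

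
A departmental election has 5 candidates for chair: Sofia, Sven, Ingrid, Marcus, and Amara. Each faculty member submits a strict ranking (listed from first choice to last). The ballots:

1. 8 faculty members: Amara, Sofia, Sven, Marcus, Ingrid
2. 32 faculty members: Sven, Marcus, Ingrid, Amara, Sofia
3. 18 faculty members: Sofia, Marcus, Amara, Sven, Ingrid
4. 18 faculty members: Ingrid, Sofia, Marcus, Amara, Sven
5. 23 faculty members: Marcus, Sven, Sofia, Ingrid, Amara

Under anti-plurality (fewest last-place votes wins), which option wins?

Last-place votes: Sofia 32, Sven 18, Ingrid 26, Marcus 0, Amara 23.
Marcus is ranked last by the fewest voters, so Marcus wins.

Marcus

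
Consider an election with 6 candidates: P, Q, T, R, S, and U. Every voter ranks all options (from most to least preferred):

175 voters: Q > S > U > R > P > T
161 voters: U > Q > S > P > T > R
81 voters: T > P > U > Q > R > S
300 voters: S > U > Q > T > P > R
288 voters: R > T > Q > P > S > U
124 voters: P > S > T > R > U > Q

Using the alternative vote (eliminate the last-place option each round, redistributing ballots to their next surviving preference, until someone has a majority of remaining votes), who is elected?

Round 1: P 124, Q 175, T 81, R 288, S 300, U 161. Eliminate T.
Round 2: P 205, Q 175, R 288, S 300, U 161. Eliminate U.
Round 3: P 205, Q 336, R 288, S 300. Eliminate P.
Round 4: Q 417, R 288, S 424. Eliminate R.
Round 5: Q 705, S 424. Q has a majority.

Q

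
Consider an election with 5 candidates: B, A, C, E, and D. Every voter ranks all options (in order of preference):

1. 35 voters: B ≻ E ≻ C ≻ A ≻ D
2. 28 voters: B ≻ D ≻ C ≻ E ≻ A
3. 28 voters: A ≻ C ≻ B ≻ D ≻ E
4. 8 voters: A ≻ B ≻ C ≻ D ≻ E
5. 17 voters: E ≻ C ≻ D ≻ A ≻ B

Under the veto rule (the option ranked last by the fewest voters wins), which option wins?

C

Last-place votes: B 17, A 28, C 0, E 36, D 35.
C is ranked last by the fewest voters, so C wins.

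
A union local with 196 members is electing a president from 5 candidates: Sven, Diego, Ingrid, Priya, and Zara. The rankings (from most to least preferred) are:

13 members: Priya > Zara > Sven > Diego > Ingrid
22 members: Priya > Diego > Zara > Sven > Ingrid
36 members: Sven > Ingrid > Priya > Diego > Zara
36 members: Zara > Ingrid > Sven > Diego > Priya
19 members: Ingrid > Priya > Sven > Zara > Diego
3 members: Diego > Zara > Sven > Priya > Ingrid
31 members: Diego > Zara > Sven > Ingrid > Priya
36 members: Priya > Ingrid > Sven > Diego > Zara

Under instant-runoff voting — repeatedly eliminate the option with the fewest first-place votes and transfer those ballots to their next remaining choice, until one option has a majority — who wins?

Round 1: Sven 36, Diego 34, Ingrid 19, Priya 71, Zara 36. Eliminate Ingrid.
Round 2: Sven 36, Diego 34, Priya 90, Zara 36. Eliminate Diego.
Round 3: Sven 36, Priya 90, Zara 70. Eliminate Sven.
Round 4: Priya 126, Zara 70. Priya has a majority.

Priya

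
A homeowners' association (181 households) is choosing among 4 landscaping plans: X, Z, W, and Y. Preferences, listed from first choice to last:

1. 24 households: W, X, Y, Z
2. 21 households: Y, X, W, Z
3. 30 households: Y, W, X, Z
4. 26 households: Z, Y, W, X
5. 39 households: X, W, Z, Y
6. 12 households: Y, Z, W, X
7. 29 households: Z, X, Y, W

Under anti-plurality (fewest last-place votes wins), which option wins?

W

Last-place votes: X 38, Z 75, W 29, Y 39.
W is ranked last by the fewest voters, so W wins.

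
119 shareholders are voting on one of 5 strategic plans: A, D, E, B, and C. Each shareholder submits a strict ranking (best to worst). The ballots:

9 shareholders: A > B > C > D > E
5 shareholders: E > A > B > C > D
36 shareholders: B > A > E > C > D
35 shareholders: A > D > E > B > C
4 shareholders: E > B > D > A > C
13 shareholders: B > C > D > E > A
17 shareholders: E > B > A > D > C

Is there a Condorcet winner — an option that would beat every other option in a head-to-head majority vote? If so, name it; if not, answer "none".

none

Checking pairwise contests:
B beats A 70–49.
A beats D 102–17.
A beats E 80–39.
E beats B 61–58.
A beats C 106–13.
Every option loses at least one head-to-head, so there is no Condorcet winner.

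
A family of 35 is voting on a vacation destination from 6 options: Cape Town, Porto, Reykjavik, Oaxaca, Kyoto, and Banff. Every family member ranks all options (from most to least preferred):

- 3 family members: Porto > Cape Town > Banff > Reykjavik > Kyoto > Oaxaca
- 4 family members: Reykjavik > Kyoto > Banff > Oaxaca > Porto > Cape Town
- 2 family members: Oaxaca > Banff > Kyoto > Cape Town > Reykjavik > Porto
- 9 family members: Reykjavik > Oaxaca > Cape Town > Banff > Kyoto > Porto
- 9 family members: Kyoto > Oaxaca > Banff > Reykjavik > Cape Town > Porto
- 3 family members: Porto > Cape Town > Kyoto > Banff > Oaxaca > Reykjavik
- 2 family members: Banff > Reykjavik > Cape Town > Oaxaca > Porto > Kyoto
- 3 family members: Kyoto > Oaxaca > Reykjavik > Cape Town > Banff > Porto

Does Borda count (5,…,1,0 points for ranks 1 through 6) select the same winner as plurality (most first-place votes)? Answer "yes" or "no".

no

Borda — scores: Cape Town 76, Porto 36, Reykjavik 108, Oaxaca 109, Kyoto 103, Banff 93. Winner: Oaxaca.
Plurality — first-place votes: Cape Town 0, Porto 6, Reykjavik 13, Oaxaca 2, Kyoto 12, Banff 2. Winner: Reykjavik.
The two methods disagree.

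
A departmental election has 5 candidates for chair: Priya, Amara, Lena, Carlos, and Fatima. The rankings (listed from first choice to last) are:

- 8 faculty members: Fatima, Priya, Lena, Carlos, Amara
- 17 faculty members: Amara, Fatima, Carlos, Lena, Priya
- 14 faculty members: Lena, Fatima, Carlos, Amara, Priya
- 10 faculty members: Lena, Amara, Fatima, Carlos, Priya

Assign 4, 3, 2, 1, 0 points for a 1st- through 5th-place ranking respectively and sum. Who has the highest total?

Priya: 8·3 + 17·0 + 14·0 + 10·0 = 24
Amara: 8·0 + 17·4 + 14·1 + 10·3 = 112
Lena: 8·2 + 17·1 + 14·4 + 10·4 = 129
Carlos: 8·1 + 17·2 + 14·2 + 10·1 = 80
Fatima: 8·4 + 17·3 + 14·3 + 10·2 = 145
Fatima has the highest Borda score (145).

Fatima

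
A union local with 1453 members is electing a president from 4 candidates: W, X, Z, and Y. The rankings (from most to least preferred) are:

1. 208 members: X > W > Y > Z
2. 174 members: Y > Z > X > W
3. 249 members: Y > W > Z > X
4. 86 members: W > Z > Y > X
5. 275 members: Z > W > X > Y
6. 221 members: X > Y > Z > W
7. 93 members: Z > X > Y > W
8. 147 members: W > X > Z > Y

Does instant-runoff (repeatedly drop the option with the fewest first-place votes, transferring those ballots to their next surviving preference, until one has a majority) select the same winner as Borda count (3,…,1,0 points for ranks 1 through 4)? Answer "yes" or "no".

yes

Instant-runoff — R1 W 233, X 429, Z 368, Y 423 (W out); R2 X 576, Z 454, Y 423 (Y out); R3 X 576, Z 877 (Z winner). Winner: Z.
Borda — scores: W 2163, X 2216, Z 2241, Y 2098. Winner: Z.
The two methods agree.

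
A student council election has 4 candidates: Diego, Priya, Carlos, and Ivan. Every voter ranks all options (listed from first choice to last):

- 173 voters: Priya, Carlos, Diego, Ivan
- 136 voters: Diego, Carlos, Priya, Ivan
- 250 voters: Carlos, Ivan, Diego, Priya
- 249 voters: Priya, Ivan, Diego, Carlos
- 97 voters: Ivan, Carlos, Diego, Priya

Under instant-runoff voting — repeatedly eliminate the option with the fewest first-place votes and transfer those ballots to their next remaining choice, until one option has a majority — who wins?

Carlos

Round 1: Diego 136, Priya 422, Carlos 250, Ivan 97. Eliminate Ivan.
Round 2: Diego 136, Priya 422, Carlos 347. Eliminate Diego.
Round 3: Priya 422, Carlos 483. Carlos has a majority.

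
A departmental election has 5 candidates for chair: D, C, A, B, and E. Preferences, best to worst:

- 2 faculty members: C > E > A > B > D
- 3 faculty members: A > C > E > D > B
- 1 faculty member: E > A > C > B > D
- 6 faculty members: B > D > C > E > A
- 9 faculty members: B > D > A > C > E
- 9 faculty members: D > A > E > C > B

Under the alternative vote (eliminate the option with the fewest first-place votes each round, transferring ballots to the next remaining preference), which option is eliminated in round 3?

A

Round 1: D 9, C 2, A 3, B 15, E 1. Eliminate E.
Round 2: D 9, C 2, A 4, B 15. Eliminate C.
Round 3: D 9, A 6, B 15. Eliminate A.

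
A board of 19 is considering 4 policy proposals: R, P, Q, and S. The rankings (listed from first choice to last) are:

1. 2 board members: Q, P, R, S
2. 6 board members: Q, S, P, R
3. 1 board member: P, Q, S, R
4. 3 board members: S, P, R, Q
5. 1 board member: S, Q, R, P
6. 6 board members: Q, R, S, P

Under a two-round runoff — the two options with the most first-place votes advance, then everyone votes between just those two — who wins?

Round 1 first-place votes: R 0, P 1, Q 14, S 4.
Q and S advance.
Runoff: Q is preferred to S by 15 voters; S by 4.
Q wins the runoff.

Q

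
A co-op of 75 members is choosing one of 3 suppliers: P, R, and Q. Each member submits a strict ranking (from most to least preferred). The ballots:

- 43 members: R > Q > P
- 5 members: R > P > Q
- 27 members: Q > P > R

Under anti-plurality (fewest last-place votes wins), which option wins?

Q

Last-place votes: P 43, R 27, Q 5.
Q is ranked last by the fewest voters, so Q wins.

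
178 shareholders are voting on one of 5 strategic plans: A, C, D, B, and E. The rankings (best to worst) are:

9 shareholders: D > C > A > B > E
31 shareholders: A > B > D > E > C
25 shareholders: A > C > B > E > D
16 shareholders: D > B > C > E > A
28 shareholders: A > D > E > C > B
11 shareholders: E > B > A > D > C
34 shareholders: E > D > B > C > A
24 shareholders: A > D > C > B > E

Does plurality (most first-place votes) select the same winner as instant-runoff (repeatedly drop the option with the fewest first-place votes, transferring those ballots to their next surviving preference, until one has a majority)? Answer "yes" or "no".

Plurality — first-place votes: A 108, C 0, D 25, B 0, E 45. Winner: A.
Instant-runoff — R1 A 108, C 0, D 25, B 0, E 45 (A winner). Winner: A.
The two methods agree.

yes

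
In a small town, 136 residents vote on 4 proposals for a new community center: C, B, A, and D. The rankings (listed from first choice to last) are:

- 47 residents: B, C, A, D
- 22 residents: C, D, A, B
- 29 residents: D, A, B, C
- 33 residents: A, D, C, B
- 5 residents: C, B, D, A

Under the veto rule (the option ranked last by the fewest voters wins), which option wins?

Last-place votes: C 29, B 55, A 5, D 47.
A is ranked last by the fewest voters, so A wins.

A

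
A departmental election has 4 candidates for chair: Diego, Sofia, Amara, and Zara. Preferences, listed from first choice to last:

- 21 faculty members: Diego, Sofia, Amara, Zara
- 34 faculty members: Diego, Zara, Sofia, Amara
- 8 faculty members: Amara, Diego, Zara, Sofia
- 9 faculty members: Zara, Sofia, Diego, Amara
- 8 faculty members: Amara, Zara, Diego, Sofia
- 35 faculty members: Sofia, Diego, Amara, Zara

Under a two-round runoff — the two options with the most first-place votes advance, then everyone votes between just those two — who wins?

Diego

Round 1 first-place votes: Diego 55, Sofia 35, Amara 16, Zara 9.
Diego and Sofia advance.
Runoff: Diego is preferred to Sofia by 71 voters; Sofia by 44.
Diego wins the runoff.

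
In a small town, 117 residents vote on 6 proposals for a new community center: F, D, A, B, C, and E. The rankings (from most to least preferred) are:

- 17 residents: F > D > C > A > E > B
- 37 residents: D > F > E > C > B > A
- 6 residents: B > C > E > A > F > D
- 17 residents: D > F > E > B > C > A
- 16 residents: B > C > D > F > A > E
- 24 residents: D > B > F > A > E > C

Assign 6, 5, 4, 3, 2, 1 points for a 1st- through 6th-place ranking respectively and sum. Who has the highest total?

D

F: 17·6 + 37·5 + 6·2 + 17·5 + 16·3 + 24·4 = 528
D: 17·5 + 37·6 + 6·1 + 17·6 + 16·4 + 24·6 = 623
A: 17·3 + 37·1 + 6·3 + 17·1 + 16·2 + 24·3 = 227
B: 17·1 + 37·2 + 6·6 + 17·3 + 16·6 + 24·5 = 394
C: 17·4 + 37·3 + 6·5 + 17·2 + 16·5 + 24·1 = 347
E: 17·2 + 37·4 + 6·4 + 17·4 + 16·1 + 24·2 = 338
D has the highest Borda score (623).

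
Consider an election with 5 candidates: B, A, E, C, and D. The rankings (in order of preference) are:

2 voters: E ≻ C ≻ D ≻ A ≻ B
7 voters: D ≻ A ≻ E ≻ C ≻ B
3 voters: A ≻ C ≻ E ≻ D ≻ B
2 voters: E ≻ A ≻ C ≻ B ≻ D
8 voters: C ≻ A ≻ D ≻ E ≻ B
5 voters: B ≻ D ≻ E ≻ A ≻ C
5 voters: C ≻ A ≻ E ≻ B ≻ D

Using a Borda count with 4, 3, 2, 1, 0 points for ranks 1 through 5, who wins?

B: 2·0 + 7·0 + 3·0 + 2·1 + 8·0 + 5·4 + 5·1 = 27
A: 2·1 + 7·3 + 3·4 + 2·3 + 8·3 + 5·1 + 5·3 = 85
E: 2·4 + 7·2 + 3·2 + 2·4 + 8·1 + 5·2 + 5·2 = 64
C: 2·3 + 7·1 + 3·3 + 2·2 + 8·4 + 5·0 + 5·4 = 78
D: 2·2 + 7·4 + 3·1 + 2·0 + 8·2 + 5·3 + 5·0 = 66
A has the highest Borda score (85).

A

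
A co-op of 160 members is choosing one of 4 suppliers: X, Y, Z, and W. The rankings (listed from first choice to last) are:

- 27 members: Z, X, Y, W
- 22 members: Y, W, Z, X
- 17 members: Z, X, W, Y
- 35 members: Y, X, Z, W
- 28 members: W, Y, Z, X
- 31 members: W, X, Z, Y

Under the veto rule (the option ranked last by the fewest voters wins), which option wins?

Last-place votes: X 50, Y 48, Z 0, W 62.
Z is ranked last by the fewest voters, so Z wins.

Z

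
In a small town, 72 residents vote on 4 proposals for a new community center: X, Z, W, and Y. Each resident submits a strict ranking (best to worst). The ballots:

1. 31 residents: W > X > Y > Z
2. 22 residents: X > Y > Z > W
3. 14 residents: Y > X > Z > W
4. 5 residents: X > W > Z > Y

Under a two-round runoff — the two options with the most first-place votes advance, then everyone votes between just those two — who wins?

Round 1 first-place votes: X 27, Z 0, W 31, Y 14.
W and X advance.
Runoff: W is preferred to X by 31 voters; X by 41.
X wins the runoff.

X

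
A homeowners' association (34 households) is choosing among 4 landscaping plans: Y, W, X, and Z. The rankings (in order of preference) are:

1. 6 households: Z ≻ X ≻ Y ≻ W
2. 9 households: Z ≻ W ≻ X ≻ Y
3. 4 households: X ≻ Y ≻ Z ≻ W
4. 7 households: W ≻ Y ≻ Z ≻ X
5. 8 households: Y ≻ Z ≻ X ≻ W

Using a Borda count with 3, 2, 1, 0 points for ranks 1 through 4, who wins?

Z

Y: 6·1 + 9·0 + 4·2 + 7·2 + 8·3 = 52
W: 6·0 + 9·2 + 4·0 + 7·3 + 8·0 = 39
X: 6·2 + 9·1 + 4·3 + 7·0 + 8·1 = 41
Z: 6·3 + 9·3 + 4·1 + 7·1 + 8·2 = 72
Z has the highest Borda score (72).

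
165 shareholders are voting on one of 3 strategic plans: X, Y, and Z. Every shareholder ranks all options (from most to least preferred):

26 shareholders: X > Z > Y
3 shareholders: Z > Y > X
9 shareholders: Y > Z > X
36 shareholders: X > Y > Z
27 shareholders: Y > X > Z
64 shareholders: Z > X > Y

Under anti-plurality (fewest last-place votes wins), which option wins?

Last-place votes: X 12, Y 90, Z 63.
X is ranked last by the fewest voters, so X wins.

X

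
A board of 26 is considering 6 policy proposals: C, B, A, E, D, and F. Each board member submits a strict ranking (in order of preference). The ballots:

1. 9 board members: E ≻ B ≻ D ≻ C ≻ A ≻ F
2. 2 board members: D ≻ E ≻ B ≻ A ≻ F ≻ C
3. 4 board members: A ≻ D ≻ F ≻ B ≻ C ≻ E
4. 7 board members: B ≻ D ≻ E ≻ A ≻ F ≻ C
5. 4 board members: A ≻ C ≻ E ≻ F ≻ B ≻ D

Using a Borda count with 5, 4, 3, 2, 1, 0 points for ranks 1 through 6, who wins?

C: 9·2 + 2·0 + 4·1 + 7·0 + 4·4 = 38
B: 9·4 + 2·3 + 4·2 + 7·5 + 4·1 = 89
A: 9·1 + 2·2 + 4·5 + 7·2 + 4·5 = 67
E: 9·5 + 2·4 + 4·0 + 7·3 + 4·3 = 86
D: 9·3 + 2·5 + 4·4 + 7·4 + 4·0 = 81
F: 9·0 + 2·1 + 4·3 + 7·1 + 4·2 = 29
B has the highest Borda score (89).

B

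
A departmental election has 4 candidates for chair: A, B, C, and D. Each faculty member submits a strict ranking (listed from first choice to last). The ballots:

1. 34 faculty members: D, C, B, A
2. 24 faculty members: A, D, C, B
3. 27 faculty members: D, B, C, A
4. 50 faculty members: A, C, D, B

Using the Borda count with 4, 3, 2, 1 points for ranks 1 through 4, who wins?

A: 34·1 + 24·4 + 27·1 + 50·4 = 357
B: 34·2 + 24·1 + 27·3 + 50·1 = 223
C: 34·3 + 24·2 + 27·2 + 50·3 = 354
D: 34·4 + 24·3 + 27·4 + 50·2 = 416
D has the highest Borda score (416).

D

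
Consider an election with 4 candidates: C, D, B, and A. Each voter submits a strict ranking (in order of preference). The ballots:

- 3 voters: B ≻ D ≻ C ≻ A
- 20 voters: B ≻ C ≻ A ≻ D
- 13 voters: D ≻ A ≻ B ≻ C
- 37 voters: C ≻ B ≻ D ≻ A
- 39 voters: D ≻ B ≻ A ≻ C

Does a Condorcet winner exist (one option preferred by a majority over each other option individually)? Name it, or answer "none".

B vs C: 75–37 for B.
B vs D: 60–52 for B.
B vs A: 99–13 for B.
B beats every other option head-to-head.

B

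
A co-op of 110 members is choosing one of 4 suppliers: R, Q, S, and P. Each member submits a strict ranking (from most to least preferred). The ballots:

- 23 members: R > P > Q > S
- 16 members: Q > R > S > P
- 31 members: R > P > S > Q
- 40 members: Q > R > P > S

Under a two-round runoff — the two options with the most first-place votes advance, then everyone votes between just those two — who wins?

Q

Round 1 first-place votes: R 54, Q 56, S 0, P 0.
Q and R advance.
Runoff: Q is preferred to R by 56 voters; R by 54.
Q wins the runoff.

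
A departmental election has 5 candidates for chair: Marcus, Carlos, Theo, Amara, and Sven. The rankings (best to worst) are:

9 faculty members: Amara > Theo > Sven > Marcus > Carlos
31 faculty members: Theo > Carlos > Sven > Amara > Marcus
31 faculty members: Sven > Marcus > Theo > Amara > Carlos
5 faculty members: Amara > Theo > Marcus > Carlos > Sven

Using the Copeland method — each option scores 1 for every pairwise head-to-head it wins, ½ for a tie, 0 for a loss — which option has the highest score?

Theo

Marcus: beats Carlos; loses to Theo, Amara, and Sven → score 1.
Carlos: loses to Marcus, Theo, Amara, and Sven → score 0.
Theo: beats Marcus, Carlos, Amara, and Sven → score 4.
Amara: beats Marcus and Carlos; loses to Theo and Sven → score 2.
Sven: beats Marcus, Carlos, and Amara; loses to Theo → score 3.
Theo has the best pairwise record.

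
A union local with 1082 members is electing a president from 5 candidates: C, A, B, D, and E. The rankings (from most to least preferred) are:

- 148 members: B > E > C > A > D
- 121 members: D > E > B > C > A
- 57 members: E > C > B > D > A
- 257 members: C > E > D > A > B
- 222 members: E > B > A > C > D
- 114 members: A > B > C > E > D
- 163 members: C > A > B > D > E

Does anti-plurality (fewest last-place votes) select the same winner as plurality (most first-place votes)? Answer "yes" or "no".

Anti-plurality — last-place votes: C 0, A 178, B 257, D 484, E 163. Winner: C.
Plurality — first-place votes: C 420, A 114, B 148, D 121, E 279. Winner: C.
The two methods agree.

yes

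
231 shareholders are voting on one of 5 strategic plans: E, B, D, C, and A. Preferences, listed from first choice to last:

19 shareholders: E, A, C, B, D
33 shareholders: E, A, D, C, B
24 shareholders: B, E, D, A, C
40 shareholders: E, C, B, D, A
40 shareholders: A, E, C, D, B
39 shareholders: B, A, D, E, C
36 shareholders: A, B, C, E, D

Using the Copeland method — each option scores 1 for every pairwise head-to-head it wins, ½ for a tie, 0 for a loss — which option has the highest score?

E

E: beats B, D, C, and A → score 4.
B: beats D; loses to E, C, and A → score 1.
D: loses to E, B, C, and A → score 0.
C: beats B and D; loses to E and A → score 2.
A: beats B, D, and C; loses to E → score 3.
E has the best pairwise record.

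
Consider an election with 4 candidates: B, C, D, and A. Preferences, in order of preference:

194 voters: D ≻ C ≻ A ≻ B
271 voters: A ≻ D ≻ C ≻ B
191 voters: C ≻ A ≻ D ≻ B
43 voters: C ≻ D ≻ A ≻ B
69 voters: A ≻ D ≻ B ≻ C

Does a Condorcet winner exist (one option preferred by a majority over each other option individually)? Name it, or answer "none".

none

Checking pairwise contests:
C beats B 699–69.
D beats C 534–234.
A beats D 531–237.
C beats A 428–340.
Every option loses at least one head-to-head, so there is no Condorcet winner.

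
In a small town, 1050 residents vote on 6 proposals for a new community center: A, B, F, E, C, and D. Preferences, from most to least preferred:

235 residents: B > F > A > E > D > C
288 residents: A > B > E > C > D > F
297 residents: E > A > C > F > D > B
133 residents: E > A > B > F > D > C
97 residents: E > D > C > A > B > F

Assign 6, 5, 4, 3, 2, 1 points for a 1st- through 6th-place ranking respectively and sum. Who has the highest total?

A

A: 235·4 + 288·6 + 297·5 + 133·5 + 97·3 = 5109
B: 235·6 + 288·5 + 297·1 + 133·4 + 97·2 = 3873
F: 235·5 + 288·1 + 297·3 + 133·3 + 97·1 = 2850
E: 235·3 + 288·4 + 297·6 + 133·6 + 97·6 = 5019
C: 235·1 + 288·3 + 297·4 + 133·1 + 97·4 = 2808
D: 235·2 + 288·2 + 297·2 + 133·2 + 97·5 = 2391
A has the highest Borda score (5109).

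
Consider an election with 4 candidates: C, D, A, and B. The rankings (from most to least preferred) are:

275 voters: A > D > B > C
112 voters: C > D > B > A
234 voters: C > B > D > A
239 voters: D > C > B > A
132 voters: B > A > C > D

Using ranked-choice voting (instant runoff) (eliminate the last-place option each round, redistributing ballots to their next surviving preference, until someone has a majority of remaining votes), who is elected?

Round 1: C 346, D 239, A 275, B 132. Eliminate B.
Round 2: C 346, D 239, A 407. Eliminate D.
Round 3: C 585, A 407. C has a majority.

C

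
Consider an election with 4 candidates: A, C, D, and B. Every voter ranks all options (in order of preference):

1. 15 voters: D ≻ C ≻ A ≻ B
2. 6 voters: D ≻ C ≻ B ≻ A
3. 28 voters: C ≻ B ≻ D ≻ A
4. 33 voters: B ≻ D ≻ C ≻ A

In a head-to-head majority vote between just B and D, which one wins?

Voters preferring B to D: 61; preferring D to B: 21.
B wins the head-to-head.

B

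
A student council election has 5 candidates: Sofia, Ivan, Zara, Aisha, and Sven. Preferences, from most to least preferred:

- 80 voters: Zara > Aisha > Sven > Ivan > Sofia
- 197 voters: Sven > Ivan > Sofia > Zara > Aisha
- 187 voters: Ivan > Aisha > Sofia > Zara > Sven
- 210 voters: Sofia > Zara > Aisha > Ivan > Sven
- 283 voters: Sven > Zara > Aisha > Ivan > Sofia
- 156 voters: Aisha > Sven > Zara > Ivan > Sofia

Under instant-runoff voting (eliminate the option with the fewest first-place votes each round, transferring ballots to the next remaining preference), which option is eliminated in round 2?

Ivan

Round 1: Sofia 210, Ivan 187, Zara 80, Aisha 156, Sven 480. Eliminate Zara.
Round 2: Sofia 210, Ivan 187, Aisha 236, Sven 480. Eliminate Ivan.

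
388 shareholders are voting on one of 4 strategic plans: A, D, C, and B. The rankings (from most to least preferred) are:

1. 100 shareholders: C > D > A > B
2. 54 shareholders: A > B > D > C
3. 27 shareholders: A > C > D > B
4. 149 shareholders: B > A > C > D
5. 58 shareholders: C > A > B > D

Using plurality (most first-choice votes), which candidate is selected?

C

First-place votes: A 81, D 0, C 158, B 149.
C has the most first-place votes.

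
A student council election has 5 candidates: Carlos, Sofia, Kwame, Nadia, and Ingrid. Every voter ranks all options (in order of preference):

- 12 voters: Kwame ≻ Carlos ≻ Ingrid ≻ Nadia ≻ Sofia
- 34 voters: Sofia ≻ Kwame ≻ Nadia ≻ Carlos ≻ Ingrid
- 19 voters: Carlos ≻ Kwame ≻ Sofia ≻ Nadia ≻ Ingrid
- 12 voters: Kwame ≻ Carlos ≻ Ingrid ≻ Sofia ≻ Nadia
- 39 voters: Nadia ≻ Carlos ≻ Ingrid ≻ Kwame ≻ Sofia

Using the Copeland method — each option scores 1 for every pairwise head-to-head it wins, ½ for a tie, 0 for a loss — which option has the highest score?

Kwame

Carlos: beats Sofia and Ingrid; ties Kwame; loses to Nadia → score 2.5.
Sofia: beats Nadia; loses to Carlos, Kwame, and Ingrid → score 1.
Kwame: beats Sofia, Nadia, and Ingrid; ties Carlos → score 3.5.
Nadia: beats Carlos and Ingrid; loses to Sofia and Kwame → score 2.
Ingrid: beats Sofia; loses to Carlos, Kwame, and Nadia → score 1.
Kwame has the best pairwise record.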